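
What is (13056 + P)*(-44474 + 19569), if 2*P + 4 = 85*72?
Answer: -401319170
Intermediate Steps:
P = 3058 (P = -2 + (85*72)/2 = -2 + (½)*6120 = -2 + 3060 = 3058)
(13056 + P)*(-44474 + 19569) = (13056 + 3058)*(-44474 + 19569) = 16114*(-24905) = -401319170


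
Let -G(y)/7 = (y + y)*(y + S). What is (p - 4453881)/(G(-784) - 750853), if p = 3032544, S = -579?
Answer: 473779/5237047 ≈ 0.090467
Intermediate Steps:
G(y) = -14*y*(-579 + y) (G(y) = -7*(y + y)*(y - 579) = -7*2*y*(-579 + y) = -14*y*(-579 + y))
(p - 4453881)/(G(-784) - 750853) = (3032544 - 4453881)/(14*(-784)*(579 - 1*(-784)) - 750853) = -1421337/(14*(-784)*(579 + 784) - 750853) = -1421337/(14*(-784)*1363 - 750853) = -1421337/(-14960288 - 750853) = -1421337/(-15711141) = -1421337*(-1/15711141) = 473779/5237047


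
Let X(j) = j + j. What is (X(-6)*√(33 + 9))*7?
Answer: -84*√42 ≈ -544.38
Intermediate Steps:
X(j) = 2*j
(X(-6)*√(33 + 9))*7 = ((2*(-6))*√(33 + 9))*7 = -12*√42*7 = -84*√42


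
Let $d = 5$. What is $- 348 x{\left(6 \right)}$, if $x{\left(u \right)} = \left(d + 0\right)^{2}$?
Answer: $-8700$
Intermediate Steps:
$x{\left(u \right)} = 25$ ($x{\left(u \right)} = \left(5 + 0\right)^{2} = 5^{2} = 25$)
$- 348 x{\left(6 \right)} = \left(-348\right) 25 = -8700$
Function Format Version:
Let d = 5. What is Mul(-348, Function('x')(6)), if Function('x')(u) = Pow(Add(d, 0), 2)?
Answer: -8700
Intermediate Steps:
Function('x')(u) = 25 (Function('x')(u) = Pow(Add(5, 0), 2) = Pow(5, 2) = 25)
Mul(-348, Function('x')(6)) = Mul(-348, 25) = -8700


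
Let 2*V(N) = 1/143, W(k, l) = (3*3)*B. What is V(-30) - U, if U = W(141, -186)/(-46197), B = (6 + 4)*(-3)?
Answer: -1149/489346 ≈ -0.0023480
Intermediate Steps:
B = -30 (B = 10*(-3) = -30)
W(k, l) = -270 (W(k, l) = (3*3)*(-30) = 9*(-30) = -270)
V(N) = 1/286 (V(N) = (½)/143 = (½)*(1/143) = 1/286)
U = 10/1711 (U = -270/(-46197) = -270*(-1/46197) = 10/1711 ≈ 0.0058445)
V(-30) - U = 1/286 - 1*10/1711 = 1/286 - 10/1711 = -1149/489346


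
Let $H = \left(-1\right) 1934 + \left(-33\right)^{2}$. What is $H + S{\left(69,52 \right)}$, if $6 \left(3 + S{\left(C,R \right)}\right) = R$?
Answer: $- \frac{2518}{3} \approx -839.33$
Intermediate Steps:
$S{\left(C,R \right)} = -3 + \frac{R}{6}$
$H = -845$ ($H = -1934 + 1089 = -845$)
$H + S{\left(69,52 \right)} = -845 + \left(-3 + \frac{1}{6} \cdot 52\right) = -845 + \left(-3 + \frac{26}{3}\right) = -845 + \frac{17}{3} = - \frac{2518}{3}$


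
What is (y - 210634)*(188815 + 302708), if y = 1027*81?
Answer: -62643131781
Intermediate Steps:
y = 83187
(y - 210634)*(188815 + 302708) = (83187 - 210634)*(188815 + 302708) = -127447*491523 = -62643131781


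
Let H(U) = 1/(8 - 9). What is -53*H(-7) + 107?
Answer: 160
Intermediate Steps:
H(U) = -1 (H(U) = 1/(-1) = -1)
-53*H(-7) + 107 = -53*(-1) + 107 = 53 + 107 = 160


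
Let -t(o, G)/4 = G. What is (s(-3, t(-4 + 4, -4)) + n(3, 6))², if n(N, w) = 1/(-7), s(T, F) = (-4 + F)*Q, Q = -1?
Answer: 7225/49 ≈ 147.45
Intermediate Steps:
t(o, G) = -4*G
s(T, F) = 4 - F (s(T, F) = (-4 + F)*(-1) = 4 - F)
n(N, w) = -⅐
(s(-3, t(-4 + 4, -4)) + n(3, 6))² = ((4 - (-4)*(-4)) - ⅐)² = ((4 - 1*16) - ⅐)² = ((4 - 16) - ⅐)² = (-12 - ⅐)² = (-85/7)² = 7225/49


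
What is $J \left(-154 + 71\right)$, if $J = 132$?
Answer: $-10956$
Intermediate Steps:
$J \left(-154 + 71\right) = 132 \left(-154 + 71\right) = 132 \left(-83\right) = -10956$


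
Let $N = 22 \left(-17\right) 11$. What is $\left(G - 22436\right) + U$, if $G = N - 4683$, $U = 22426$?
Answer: $-8807$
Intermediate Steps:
$N = -4114$ ($N = \left(-374\right) 11 = -4114$)
$G = -8797$ ($G = -4114 - 4683 = -8797$)
$\left(G - 22436\right) + U = \left(-8797 - 22436\right) + 22426 = -31233 + 22426 = -8807$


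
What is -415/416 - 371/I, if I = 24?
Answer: -20537/1248 ≈ -16.456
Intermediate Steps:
-415/416 - 371/I = -415/416 - 371/24 = -20537/1248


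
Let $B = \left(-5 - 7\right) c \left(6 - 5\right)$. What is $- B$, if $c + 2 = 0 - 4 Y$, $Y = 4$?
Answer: $-216$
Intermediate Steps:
$c = -18$ ($c = -2 + \left(0 - 16\right) = -2 - 16 = -18$)
$B = 216$ ($B = \left(-5 - 7\right) \left(- 18 \left(6 - 5\right)\right) = - 12 \left(\left(-18\right) 1\right) = \left(-12\right) \left(-18\right) = 216$)
$- B = \left(-1\right) 216 = -216$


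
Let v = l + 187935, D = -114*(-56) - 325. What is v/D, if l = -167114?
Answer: 20821/6059 ≈ 3.4364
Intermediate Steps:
D = 6059 (D = 6384 - 325 = 6059)
v = 20821 (v = -167114 + 187935 = 20821)
v/D = 20821/6059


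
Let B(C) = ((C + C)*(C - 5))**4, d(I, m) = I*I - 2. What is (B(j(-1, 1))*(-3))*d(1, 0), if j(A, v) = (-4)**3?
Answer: 18253976885526528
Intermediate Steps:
j(A, v) = -64
d(I, m) = -2 + I**2 (d(I, m) = I**2 - 2 = -2 + I**2)
B(C) = 16*C**4*(-5 + C)**4 (B(C) = ((2*C)*(-5 + C))**4 = (2*C*(-5 + C))**4 = 16*C**4*(-5 + C)**4)
(B(j(-1, 1))*(-3))*d(1, 0) = ((16*(-64)**4*(-5 - 64)**4)*(-3))*(-2 + 1**2) = ((16*16777216*(-69)**4)*(-3))*(-2 + 1) = ((16*16777216*22667121)*(-3))*(-1) = (6084658961842176*(-3))*(-1) = -18253976885526528*(-1) = 18253976885526528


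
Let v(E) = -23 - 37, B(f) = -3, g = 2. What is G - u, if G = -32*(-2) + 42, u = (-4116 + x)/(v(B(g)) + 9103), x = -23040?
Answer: 985714/9043 ≈ 109.00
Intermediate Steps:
v(E) = -60
u = -27156/9043 (u = (-4116 - 23040)/(-60 + 9103) = -27156/9043 ≈ -3.0030)
G = 106 (G = 64 + 42 = 106)
G - u = 106 - 1*(-27156/9043) = 106 + 27156/9043 = 985714/9043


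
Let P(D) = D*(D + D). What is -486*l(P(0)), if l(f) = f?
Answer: 0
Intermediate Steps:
P(D) = 2*D² (P(D) = D*(2*D) = 2*D²)
-486*l(P(0)) = -972*0² = -972*0 = -486*0 = 0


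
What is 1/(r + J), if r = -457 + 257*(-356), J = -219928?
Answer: -1/311877 ≈ -3.2064e-6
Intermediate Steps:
r = -91949 (r = -457 - 91492 = -91949)
1/(r + J) = 1/(-91949 - 219928) = 1/(-311877) = -1/311877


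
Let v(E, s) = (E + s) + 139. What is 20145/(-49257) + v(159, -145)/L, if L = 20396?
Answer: -134447033/334881924 ≈ -0.40148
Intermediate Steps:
v(E, s) = 139 + E + s
20145/(-49257) + v(159, -145)/L = 20145/(-49257) + (139 + 159 - 145)/20396 = 20145*(-1/49257) + 153*(1/20396) = -6715/16419 + 153/20396 = -134447033/334881924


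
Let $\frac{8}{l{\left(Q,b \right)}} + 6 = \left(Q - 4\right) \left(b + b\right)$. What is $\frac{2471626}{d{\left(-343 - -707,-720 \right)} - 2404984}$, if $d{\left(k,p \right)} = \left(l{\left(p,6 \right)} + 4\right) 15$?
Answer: $- \frac{1790693037}{1742367448} \approx -1.0277$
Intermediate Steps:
$l{\left(Q,b \right)} = \frac{8}{-6 + 2 b \left(-4 + Q\right)}$ ($l{\left(Q,b \right)} = \frac{8}{-6 + \left(Q - 4\right) \left(b + b\right)} = \frac{8}{-6 + \left(-4 + Q\right) 2 b} = \frac{8}{-6 + 2 b \left(-4 + Q\right)}$)
$d{\left(k,p \right)} = 60 + \frac{60}{-27 + 6 p}$ ($d{\left(k,p \right)} = \left(\frac{4}{-3 - 24 + p 6} + 4\right) 15 = \left(\frac{4}{-3 - 24 + 6 p} + 4\right) 15 = \left(\frac{4}{-27 + 6 p} + 4\right) 15 = \left(4 + \frac{4}{-27 + 6 p}\right) 15 = 60 + \frac{60}{-27 + 6 p}$)
$\frac{2471626}{d{\left(-343 - -707,-720 \right)} - 2404984} = \frac{2471626}{\frac{40 \left(-13 + 3 \left(-720\right)\right)}{-9 + 2 \left(-720\right)} - 2404984} = \frac{2471626}{\frac{40 \left(-13 - 2160\right)}{-9 - 1440} - 2404984} = \frac{2471626}{40 \frac{1}{-1449} \left(-2173\right) - 2404984} = \frac{2471626}{40 \left(- \frac{1}{1449}\right) \left(-2173\right) - 2404984} = \frac{2471626}{\frac{86920}{1449} - 2404984} = \frac{2471626}{- \frac{3484734896}{1449}} = 2471626 \left(- \frac{1449}{3484734896}\right) = - \frac{1790693037}{1742367448}$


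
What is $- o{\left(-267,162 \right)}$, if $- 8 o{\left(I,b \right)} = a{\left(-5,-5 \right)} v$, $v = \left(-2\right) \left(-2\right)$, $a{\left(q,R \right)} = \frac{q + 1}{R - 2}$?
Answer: $\frac{2}{7} \approx 0.28571$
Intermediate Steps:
$a{\left(q,R \right)} = \frac{1 + q}{-2 + R}$
$v = 4$
$o{\left(I,b \right)} = - \frac{2}{7}$ ($o{\left(I,b \right)} = - \frac{\frac{1 - 5}{-2 - 5} \cdot 4}{8} = - \frac{\frac{1}{-7} \left(-4\right) 4}{8} = - \frac{\left(- \frac{1}{7}\right) \left(-4\right) 4}{8} = - \frac{\frac{4}{7} \cdot 4}{8} = \left(- \frac{1}{8}\right) \frac{16}{7} = - \frac{2}{7}$)
$- o{\left(-267,162 \right)} = \left(-1\right) \left(- \frac{2}{7}\right) = \frac{2}{7}$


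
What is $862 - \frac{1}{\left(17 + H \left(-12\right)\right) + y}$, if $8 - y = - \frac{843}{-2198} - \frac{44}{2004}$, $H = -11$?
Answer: $\frac{148685210704}{172489921} \approx 861.99$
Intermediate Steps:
$y = \frac{8411419}{1101198}$ ($y = 8 - \left(- \frac{843}{-2198} - \frac{44}{2004}\right) = 8 - \left(\left(-843\right) \left(- \frac{1}{2198}\right) - \frac{11}{501}\right) = 8 - \left(\frac{843}{2198} - \frac{11}{501}\right) = 8 - \frac{398165}{1101198} = \frac{8411419}{1101198} \approx 7.6384$)
$862 - \frac{1}{\left(17 + H \left(-12\right)\right) + y} = 862 - \frac{1}{\left(17 - -132\right) + \frac{8411419}{1101198}} = 862 - \frac{1}{\left(17 + 132\right) + \frac{8411419}{1101198}} = 862 - \frac{1}{149 + \frac{8411419}{1101198}} = 862 - \frac{1}{\frac{172489921}{1101198}} = 862 - \frac{1101198}{172489921} = \frac{148685210704}{172489921}$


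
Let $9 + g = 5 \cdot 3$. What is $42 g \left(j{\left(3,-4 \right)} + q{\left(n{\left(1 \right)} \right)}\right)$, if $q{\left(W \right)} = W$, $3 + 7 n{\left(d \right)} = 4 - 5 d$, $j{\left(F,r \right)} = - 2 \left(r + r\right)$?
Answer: $3888$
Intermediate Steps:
$j{\left(F,r \right)} = - 4 r$ ($j{\left(F,r \right)} = - 2 \cdot 2 r = - 4 r$)
$n{\left(d \right)} = \frac{1}{7} - \frac{5 d}{7}$ ($n{\left(d \right)} = - \frac{3}{7} + \frac{4 - 5 d}{7} = - \frac{3}{7} - \left(- \frac{4}{7} + \frac{5 d}{7}\right) = \frac{1}{7} - \frac{5 d}{7}$)
$g = 6$ ($g = -9 + 5 \cdot 3 = -9 + 15 = 6$)
$42 g \left(j{\left(3,-4 \right)} + q{\left(n{\left(1 \right)} \right)}\right) = 42 \cdot 6 \left(\left(-4\right) \left(-4\right) + \left(\frac{1}{7} - \frac{5}{7}\right)\right) = 42 \cdot 6 \left(16 + \left(\frac{1}{7} - \frac{5}{7}\right)\right) = 42 \cdot 6 \left(16 - \frac{4}{7}\right) = 42 \cdot 6 \cdot \frac{108}{7} = 42 \cdot \frac{648}{7} = 3888$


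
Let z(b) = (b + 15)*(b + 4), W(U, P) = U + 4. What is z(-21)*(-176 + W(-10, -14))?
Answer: -18564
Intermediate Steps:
W(U, P) = 4 + U
z(b) = (4 + b)*(15 + b) (z(b) = (15 + b)*(4 + b) = (4 + b)*(15 + b))
z(-21)*(-176 + W(-10, -14)) = (60 + (-21)² + 19*(-21))*(-176 + (4 - 10)) = (60 + 441 - 399)*(-176 - 6) = 102*(-182) = -18564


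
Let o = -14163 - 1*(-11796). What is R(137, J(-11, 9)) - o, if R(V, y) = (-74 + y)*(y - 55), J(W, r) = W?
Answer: 7977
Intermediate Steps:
R(V, y) = (-74 + y)*(-55 + y)
o = -2367 (o = -14163 + 11796 = -2367)
R(137, J(-11, 9)) - o = (4070 + (-11)**2 - 129*(-11)) - 1*(-2367) = (4070 + 121 + 1419) + 2367 = 5610 + 2367 = 7977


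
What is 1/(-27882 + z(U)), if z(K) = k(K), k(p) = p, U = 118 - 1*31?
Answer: -1/27795 ≈ -3.5978e-5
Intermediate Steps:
U = 87 (U = 118 - 31 = 87)
z(K) = K
1/(-27882 + z(U)) = 1/(-27882 + 87) = 1/(-27795) = -1/27795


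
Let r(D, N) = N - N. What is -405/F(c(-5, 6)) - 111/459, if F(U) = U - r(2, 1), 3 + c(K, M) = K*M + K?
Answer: 60559/5814 ≈ 10.416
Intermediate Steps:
r(D, N) = 0
c(K, M) = -3 + K + K*M (c(K, M) = -3 + (K*M + K) = -3 + (K + K*M) = -3 + K + K*M)
F(U) = U (F(U) = U - 1*0 = U + 0 = U)
-405/F(c(-5, 6)) - 111/459 = -405/(-3 - 5 - 5*6) - 111/459 = -405/(-3 - 5 - 30) - 111*1/459 = -405/(-38) - 37/153 = -405*(-1/38) - 37/153 = 405/38 - 37/153 = 60559/5814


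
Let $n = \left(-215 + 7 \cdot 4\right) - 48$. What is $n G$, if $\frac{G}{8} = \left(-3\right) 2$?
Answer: $11280$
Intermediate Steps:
$n = -235$ ($n = \left(-215 + 28\right) - 48 = -187 - 48 = -235$)
$G = -48$ ($G = 8 \left(\left(-3\right) 2\right) = 8 \left(-6\right) = -48$)
$n G = \left(-235\right) \left(-48\right) = 11280$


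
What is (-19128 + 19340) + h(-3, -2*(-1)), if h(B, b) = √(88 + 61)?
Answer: 212 + √149 ≈ 224.21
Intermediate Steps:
h(B, b) = √149
(-19128 + 19340) + h(-3, -2*(-1)) = (-19128 + 19340) + √149 = 212 + √149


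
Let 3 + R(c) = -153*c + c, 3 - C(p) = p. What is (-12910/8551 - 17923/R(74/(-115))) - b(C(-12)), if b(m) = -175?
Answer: -1450086850/93231553 ≈ -15.554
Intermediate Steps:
C(p) = 3 - p
R(c) = -3 - 152*c (R(c) = -3 + (-153*c + c) = -3 - 152*c)
(-12910/8551 - 17923/R(74/(-115))) - b(C(-12)) = (-12910/8551 - 17923/(-3 - 11248/(-115))) - 1*(-175) = (-12910*1/8551 - 17923/(-3 - 11248*(-1)/115)) + 175 = (-12910/8551 - 17923/(-3 - 152*(-74/115))) + 175 = (-12910/8551 - 17923/(-3 + 11248/115)) + 175 = (-12910/8551 - 17923/10903/115) + 175 = (-12910/8551 - 17923*115/10903) + 175 = (-12910/8551 - 2061145/10903) + 175 = -17765608625/93231553 + 175 = -1450086850/93231553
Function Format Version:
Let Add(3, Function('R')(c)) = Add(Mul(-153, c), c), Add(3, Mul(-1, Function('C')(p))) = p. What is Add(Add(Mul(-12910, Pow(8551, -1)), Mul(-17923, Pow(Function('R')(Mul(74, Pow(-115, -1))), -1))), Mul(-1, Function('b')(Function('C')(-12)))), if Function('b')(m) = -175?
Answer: Rational(-1450086850, 93231553) ≈ -15.554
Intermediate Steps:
Function('C')(p) = Add(3, Mul(-1, p))
Function('R')(c) = Add(-3, Mul(-152, c)) (Function('R')(c) = Add(-3, Add(Mul(-153, c), c)) = Add(-3, Mul(-152, c)))
Add(Add(Mul(-12910, Pow(8551, -1)), Mul(-17923, Pow(Function('R')(Mul(74, Pow(-115, -1))), -1))), Mul(-1, Function('b')(Function('C')(-12)))) = Add(Add(Mul(-12910, Pow(8551, -1)), Mul(-17923, Pow(Add(-3, Mul(-152, Mul(74, Pow(-115, -1)))), -1))), Mul(-1, -175)) = Add(Add(Mul(-12910, Rational(1, 8551)), Mul(-17923, Pow(Add(-3, Mul(-152, Mul(74, Rational(-1, 115)))), -1))), 175) = Add(Add(Rational(-12910, 8551), Mul(-17923, Pow(Add(-3, Mul(-152, Rational(-74, 115))), -1))), 175) = Add(Add(Rational(-12910, 8551), Mul(-17923, Pow(Add(-3, Rational(11248, 115)), -1))), 175) = Add(Add(Rational(-12910, 8551), Mul(-17923, Pow(Rational(10903, 115), -1))), 175) = Add(Add(Rational(-12910, 8551), Mul(-17923, Rational(115, 10903))), 175) = Add(Add(Rational(-12910, 8551), Rational(-2061145, 10903)), 175) = Add(Rational(-17765608625, 93231553), 175) = Rational(-1450086850, 93231553)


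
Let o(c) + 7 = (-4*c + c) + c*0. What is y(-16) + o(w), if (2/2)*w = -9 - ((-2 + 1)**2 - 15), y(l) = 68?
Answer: 46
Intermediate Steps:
w = 5 (w = -9 - ((-2 + 1)**2 - 15) = -9 - ((-1)**2 - 15) = -9 - (1 - 15) = -9 - 1*(-14) = -9 + 14 = 5)
o(c) = -7 - 3*c (o(c) = -7 + ((-4*c + c) + c*0) = -7 + (-3*c + 0) = -7 - 3*c)
y(-16) + o(w) = 68 + (-7 - 3*5) = 68 + (-7 - 15) = 68 - 22 = 46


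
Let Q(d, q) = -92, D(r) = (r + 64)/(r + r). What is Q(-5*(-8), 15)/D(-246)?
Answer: -22632/91 ≈ -248.70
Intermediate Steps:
D(r) = (64 + r)/(2*r) (D(r) = (64 + r)/((2*r)) = (64 + r)*(1/(2*r)) = (64 + r)/(2*r))
Q(-5*(-8), 15)/D(-246) = -92*(-492/(64 - 246)) = -92/((½)*(-1/246)*(-182)) = -92/91/246 = -92*246/91 = -22632/91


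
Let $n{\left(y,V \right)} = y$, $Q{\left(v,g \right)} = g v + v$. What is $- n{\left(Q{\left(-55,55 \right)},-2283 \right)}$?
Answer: $3080$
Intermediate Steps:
$Q{\left(v,g \right)} = v + g v$
$- n{\left(Q{\left(-55,55 \right)},-2283 \right)} = - \left(-55\right) \left(1 + 55\right) = - \left(-55\right) 56 = \left(-1\right) \left(-3080\right) = 3080$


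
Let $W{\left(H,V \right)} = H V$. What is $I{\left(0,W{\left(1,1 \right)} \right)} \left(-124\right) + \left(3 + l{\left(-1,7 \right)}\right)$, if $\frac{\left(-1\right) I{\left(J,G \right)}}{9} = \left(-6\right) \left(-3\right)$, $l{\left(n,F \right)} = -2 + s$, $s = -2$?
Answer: $20087$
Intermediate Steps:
$l{\left(n,F \right)} = -4$ ($l{\left(n,F \right)} = -2 - 2 = -4$)
$I{\left(J,G \right)} = -162$ ($I{\left(J,G \right)} = - 9 \left(\left(-6\right) \left(-3\right)\right) = \left(-9\right) 18 = -162$)
$I{\left(0,W{\left(1,1 \right)} \right)} \left(-124\right) + \left(3 + l{\left(-1,7 \right)}\right) = \left(-162\right) \left(-124\right) + \left(3 - 4\right) = 20088 - 1 = 20087$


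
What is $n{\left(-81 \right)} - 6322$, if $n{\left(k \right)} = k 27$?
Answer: $-8509$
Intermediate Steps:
$n{\left(k \right)} = 27 k$
$n{\left(-81 \right)} - 6322 = 27 \left(-81\right) - 6322 = -2187 - 6322 = -8509$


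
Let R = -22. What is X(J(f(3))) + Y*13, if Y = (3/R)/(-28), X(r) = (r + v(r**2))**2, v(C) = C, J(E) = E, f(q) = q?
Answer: 88743/616 ≈ 144.06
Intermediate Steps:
X(r) = (r + r**2)**2
Y = 3/616 (Y = (3/(-22))/(-28) = (3*(-1/22))*(-1/28) = -3/22*(-1/28) = 3/616 ≈ 0.0048701)
X(J(f(3))) + Y*13 = 3**2*(1 + 3)**2 + (3/616)*13 = 9*4**2 + 39/616 = 9*16 + 39/616 = 144 + 39/616 = 88743/616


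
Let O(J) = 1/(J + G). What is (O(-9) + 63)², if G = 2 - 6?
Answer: 669124/169 ≈ 3959.3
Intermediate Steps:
G = -4
O(J) = 1/(-4 + J) (O(J) = 1/(J - 4) = 1/(-4 + J))
(O(-9) + 63)² = (1/(-4 - 9) + 63)² = (1/(-13) + 63)² = (-1/13 + 63)² = (818/13)² = 669124/169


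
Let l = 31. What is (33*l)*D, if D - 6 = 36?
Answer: 42966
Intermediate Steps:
D = 42 (D = 6 + 36 = 42)
(33*l)*D = (33*31)*42 = 1023*42 = 42966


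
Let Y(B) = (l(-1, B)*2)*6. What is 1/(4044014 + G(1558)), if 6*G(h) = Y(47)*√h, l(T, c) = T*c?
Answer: 2022007/8177017732854 + 47*√1558/8177017732854 ≈ 2.4751e-7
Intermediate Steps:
Y(B) = -12*B (Y(B) = (-B*2)*6 = -2*B*6 = -12*B)
G(h) = -94*√h (G(h) = ((-12*47)*√h)/6 = (-564*√h)/6 = -94*√h)
1/(4044014 + G(1558)) = 1/(4044014 - 94*√1558)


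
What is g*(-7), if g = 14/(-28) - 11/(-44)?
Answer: 7/4 ≈ 1.7500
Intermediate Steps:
g = -¼ (g = 14*(-1/28) - 11*(-1/44) = -½ + ¼ = -¼ ≈ -0.25000)
g*(-7) = -¼*(-7) = 7/4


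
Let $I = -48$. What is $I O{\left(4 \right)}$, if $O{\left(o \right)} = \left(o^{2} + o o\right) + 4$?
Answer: $-1728$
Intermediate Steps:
$O{\left(o \right)} = 4 + 2 o^{2}$ ($O{\left(o \right)} = \left(o^{2} + o^{2}\right) + 4 = 2 o^{2} + 4 = 4 + 2 o^{2}$)
$I O{\left(4 \right)} = - 48 \left(4 + 2 \cdot 4^{2}\right) = - 48 \left(4 + 2 \cdot 16\right) = - 48 \left(4 + 32\right) = \left(-48\right) 36 = -1728$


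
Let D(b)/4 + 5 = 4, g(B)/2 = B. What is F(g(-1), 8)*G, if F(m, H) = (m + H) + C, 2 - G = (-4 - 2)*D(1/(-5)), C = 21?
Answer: -594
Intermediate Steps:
g(B) = 2*B
D(b) = -4 (D(b) = -20 + 4*4 = -20 + 16 = -4)
G = -22 (G = 2 - (-4 - 2)*(-4) = 2 - (-6)*(-4) = 2 - 1*24 = 2 - 24 = -22)
F(m, H) = 21 + H + m (F(m, H) = (m + H) + 21 = (H + m) + 21 = 21 + H + m)
F(g(-1), 8)*G = (21 + 8 + 2*(-1))*(-22) = (21 + 8 - 2)*(-22) = 27*(-22) = -594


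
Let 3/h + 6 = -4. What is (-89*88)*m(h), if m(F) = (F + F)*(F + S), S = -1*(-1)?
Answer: 82236/25 ≈ 3289.4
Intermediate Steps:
h = -3/10 (h = 3/(-6 - 4) = 3/(-10) = 3*(-1/10) = -3/10 ≈ -0.30000)
S = 1
m(F) = 2*F*(1 + F) (m(F) = (F + F)*(F + 1) = (2*F)*(1 + F) = 2*F*(1 + F))
(-89*88)*m(h) = (-89*88)*(2*(-3/10)*(1 - 3/10)) = -15664*(-3)*7/(10*10) = -7832*(-21/50) = 82236/25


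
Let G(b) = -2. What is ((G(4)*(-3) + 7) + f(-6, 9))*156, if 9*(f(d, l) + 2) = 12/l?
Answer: 15652/9 ≈ 1739.1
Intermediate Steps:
f(d, l) = -2 + 4/(3*l) (f(d, l) = -2 + (12/l)/9 = -2 + 4/(3*l))
((G(4)*(-3) + 7) + f(-6, 9))*156 = ((-2*(-3) + 7) + (-2 + (4/3)/9))*156 = ((6 + 7) + (-2 + (4/3)*(⅑)))*156 = (13 + (-2 + 4/27))*156 = (13 - 50/27)*156 = (301/27)*156 = 15652/9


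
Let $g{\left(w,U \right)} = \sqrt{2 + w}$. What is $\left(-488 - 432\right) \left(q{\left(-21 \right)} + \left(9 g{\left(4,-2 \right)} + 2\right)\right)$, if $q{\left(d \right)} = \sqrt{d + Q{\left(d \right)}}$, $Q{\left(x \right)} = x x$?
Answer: $-1840 - 8280 \sqrt{6} - 1840 \sqrt{105} \approx -40976.0$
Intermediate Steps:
$Q{\left(x \right)} = x^{2}$
$q{\left(d \right)} = \sqrt{d + d^{2}}$
$\left(-488 - 432\right) \left(q{\left(-21 \right)} + \left(9 g{\left(4,-2 \right)} + 2\right)\right) = \left(-488 - 432\right) \left(\sqrt{- 21 \left(1 - 21\right)} + \left(9 \sqrt{2 + 4} + 2\right)\right) = - 920 \left(\sqrt{\left(-21\right) \left(-20\right)} + \left(9 \sqrt{6} + 2\right)\right) = - 920 \left(\sqrt{420} + \left(2 + 9 \sqrt{6}\right)\right) = - 920 \left(2 \sqrt{105} + \left(2 + 9 \sqrt{6}\right)\right) = - 920 \left(2 + 2 \sqrt{105} + 9 \sqrt{6}\right) = -1840 - 8280 \sqrt{6} - 1840 \sqrt{105}$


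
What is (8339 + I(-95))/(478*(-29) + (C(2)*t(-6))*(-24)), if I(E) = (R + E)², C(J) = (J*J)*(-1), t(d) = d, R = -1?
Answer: -17555/14438 ≈ -1.2159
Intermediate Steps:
C(J) = -J² (C(J) = J²*(-1) = -J²)
I(E) = (-1 + E)²
(8339 + I(-95))/(478*(-29) + (C(2)*t(-6))*(-24)) = (8339 + (-1 - 95)²)/(478*(-29) + (-1*2²*(-6))*(-24)) = (8339 + (-96)²)/(-13862 + (-1*4*(-6))*(-24)) = (8339 + 9216)/(-13862 - 4*(-6)*(-24)) = 17555/(-13862 + 24*(-24)) = 17555/(-13862 - 576) = 17555/(-14438) = 17555*(-1/14438) = -17555/14438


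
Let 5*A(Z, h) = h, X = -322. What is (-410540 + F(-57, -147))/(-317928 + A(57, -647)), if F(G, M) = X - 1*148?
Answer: 2055050/1590287 ≈ 1.2923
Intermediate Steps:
F(G, M) = -470 (F(G, M) = -322 - 1*148 = -322 - 148 = -470)
A(Z, h) = h/5
(-410540 + F(-57, -147))/(-317928 + A(57, -647)) = (-410540 - 470)/(-317928 + (1/5)*(-647)) = -411010/(-317928 - 647/5) = -411010/(-1590287/5) = -411010*(-5/1590287) = 2055050/1590287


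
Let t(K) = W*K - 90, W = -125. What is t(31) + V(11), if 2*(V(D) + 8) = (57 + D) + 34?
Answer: -3922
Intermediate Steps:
V(D) = 75/2 + D/2 (V(D) = -8 + ((57 + D) + 34)/2 = -8 + (91 + D)/2 = -8 + (91/2 + D/2) = 75/2 + D/2)
t(K) = -90 - 125*K (t(K) = -125*K - 90 = -90 - 125*K)
t(31) + V(11) = (-90 - 125*31) + (75/2 + (½)*11) = (-90 - 3875) + (75/2 + 11/2) = -3965 + 43 = -3922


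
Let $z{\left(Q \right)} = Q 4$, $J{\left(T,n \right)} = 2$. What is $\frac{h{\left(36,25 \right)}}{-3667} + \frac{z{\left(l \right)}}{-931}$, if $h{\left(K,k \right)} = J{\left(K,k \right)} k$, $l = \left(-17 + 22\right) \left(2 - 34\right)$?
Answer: $\frac{121070}{179683} \approx 0.6738$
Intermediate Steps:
$l = -160$ ($l = 5 \left(-32\right) = -160$)
$z{\left(Q \right)} = 4 Q$
$h{\left(K,k \right)} = 2 k$
$\frac{h{\left(36,25 \right)}}{-3667} + \frac{z{\left(l \right)}}{-931} = \frac{2 \cdot 25}{-3667} + \frac{4 \left(-160\right)}{-931} = 50 \left(- \frac{1}{3667}\right) - - \frac{640}{931} = - \frac{50}{3667} + \frac{640}{931} = \frac{121070}{179683}$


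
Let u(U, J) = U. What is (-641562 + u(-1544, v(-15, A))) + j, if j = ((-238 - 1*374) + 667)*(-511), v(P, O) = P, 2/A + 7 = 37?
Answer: -671211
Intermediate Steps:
A = 1/15 (A = 2/(-7 + 37) = 2/30 = 2*(1/30) = 1/15 ≈ 0.066667)
j = -28105 (j = ((-238 - 374) + 667)*(-511) = (-612 + 667)*(-511) = 55*(-511) = -28105)
(-641562 + u(-1544, v(-15, A))) + j = (-641562 - 1544) - 28105 = -643106 - 28105 = -671211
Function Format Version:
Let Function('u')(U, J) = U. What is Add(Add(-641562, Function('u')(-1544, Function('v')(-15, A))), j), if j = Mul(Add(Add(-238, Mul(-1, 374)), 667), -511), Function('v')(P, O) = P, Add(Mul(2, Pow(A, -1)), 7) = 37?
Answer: -671211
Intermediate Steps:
A = Rational(1, 15) (A = Mul(2, Pow(Add(-7, 37), -1)) = Mul(2, Pow(30, -1)) = Mul(2, Rational(1, 30)) = Rational(1, 15) ≈ 0.066667)
j = -28105 (j = Mul(Add(Add(-238, -374), 667), -511) = Mul(Add(-612, 667), -511) = Mul(55, -511) = -28105)
Add(Add(-641562, Function('u')(-1544, Function('v')(-15, A))), j) = Add(Add(-641562, -1544), -28105) = Add(-643106, -28105) = -671211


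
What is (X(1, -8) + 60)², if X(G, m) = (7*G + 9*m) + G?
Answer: 16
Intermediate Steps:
X(G, m) = 8*G + 9*m
(X(1, -8) + 60)² = ((8*1 + 9*(-8)) + 60)² = ((8 - 72) + 60)² = (-64 + 60)² = (-4)² = 16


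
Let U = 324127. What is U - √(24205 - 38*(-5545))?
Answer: 324127 - √234915 ≈ 3.2364e+5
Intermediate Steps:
U - √(24205 - 38*(-5545)) = 324127 - √(24205 - 38*(-5545)) = 324127 - √(24205 + 210710) = 324127 - √234915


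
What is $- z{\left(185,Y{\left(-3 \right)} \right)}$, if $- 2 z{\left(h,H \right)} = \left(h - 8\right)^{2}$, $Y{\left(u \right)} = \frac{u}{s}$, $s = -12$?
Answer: $\frac{31329}{2} \approx 15665.0$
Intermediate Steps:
$Y{\left(u \right)} = - \frac{u}{12}$ ($Y{\left(u \right)} = \frac{u}{-12} = u \left(- \frac{1}{12}\right) = - \frac{u}{12}$)
$z{\left(h,H \right)} = - \frac{\left(-8 + h\right)^{2}}{2}$ ($z{\left(h,H \right)} = - \frac{\left(h - 8\right)^{2}}{2} = - \frac{\left(-8 + h\right)^{2}}{2}$)
$- z{\left(185,Y{\left(-3 \right)} \right)} = - \frac{\left(-1\right) \left(-8 + 185\right)^{2}}{2} = - \frac{\left(-1\right) 177^{2}}{2} = - \frac{\left(-1\right) 31329}{2} = \left(-1\right) \left(- \frac{31329}{2}\right) = \frac{31329}{2}$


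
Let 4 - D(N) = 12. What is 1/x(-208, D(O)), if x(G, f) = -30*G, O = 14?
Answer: 1/6240 ≈ 0.00016026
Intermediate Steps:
D(N) = -8 (D(N) = 4 - 1*12 = 4 - 12 = -8)
1/x(-208, D(O)) = 1/(-30*(-208)) = 1/6240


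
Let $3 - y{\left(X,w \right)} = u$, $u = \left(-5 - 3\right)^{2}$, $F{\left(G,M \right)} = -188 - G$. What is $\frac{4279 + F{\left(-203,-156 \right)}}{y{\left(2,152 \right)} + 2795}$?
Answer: $\frac{2147}{1367} \approx 1.5706$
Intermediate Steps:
$u = 64$ ($u = \left(-8\right)^{2} = 64$)
$y{\left(X,w \right)} = -61$ ($y{\left(X,w \right)} = 3 - 64 = -61$)
$\frac{4279 + F{\left(-203,-156 \right)}}{y{\left(2,152 \right)} + 2795} = \frac{4279 - -15}{-61 + 2795} = \frac{4279 + \left(-188 + 203\right)}{2734} = \left(4279 + 15\right) \frac{1}{2734} = 4294 \cdot \frac{1}{2734} = \frac{2147}{1367}$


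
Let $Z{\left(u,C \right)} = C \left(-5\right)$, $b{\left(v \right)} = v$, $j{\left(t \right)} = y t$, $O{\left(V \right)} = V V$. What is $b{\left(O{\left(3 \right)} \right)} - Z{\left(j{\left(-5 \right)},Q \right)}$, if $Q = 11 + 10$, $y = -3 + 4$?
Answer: $114$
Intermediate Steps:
$O{\left(V \right)} = V^{2}$
$y = 1$
$j{\left(t \right)} = t$ ($j{\left(t \right)} = 1 t = t$)
$Q = 21$
$Z{\left(u,C \right)} = - 5 C$
$b{\left(O{\left(3 \right)} \right)} - Z{\left(j{\left(-5 \right)},Q \right)} = 3^{2} - \left(-5\right) 21 = 9 - -105 = 9 + 105 = 114$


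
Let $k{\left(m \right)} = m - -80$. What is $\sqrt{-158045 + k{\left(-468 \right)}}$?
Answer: $i \sqrt{158433} \approx 398.04 i$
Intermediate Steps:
$k{\left(m \right)} = 80 + m$ ($k{\left(m \right)} = m + 80 = 80 + m$)
$\sqrt{-158045 + k{\left(-468 \right)}} = \sqrt{-158045 + \left(80 - 468\right)} = \sqrt{-158045 - 388} = \sqrt{-158433} = i \sqrt{158433}$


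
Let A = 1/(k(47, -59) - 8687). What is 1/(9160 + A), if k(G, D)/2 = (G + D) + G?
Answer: 8617/78931719 ≈ 0.00010917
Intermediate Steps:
k(G, D) = 2*D + 4*G (k(G, D) = 2*((G + D) + G) = 2*((D + G) + G) = 2*(D + 2*G) = 2*D + 4*G)
A = -1/8617 (A = 1/((2*(-59) + 4*47) - 8687) = 1/((-118 + 188) - 8687) = 1/(70 - 8687) = 1/(-8617) = -1/8617 ≈ -0.00011605)
1/(9160 + A) = 1/(9160 - 1/8617) = 1/(78931719/8617) = 8617/78931719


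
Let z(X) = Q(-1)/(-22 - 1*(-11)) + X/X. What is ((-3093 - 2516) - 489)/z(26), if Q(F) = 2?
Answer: -67078/9 ≈ -7453.1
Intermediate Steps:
z(X) = 9/11 (z(X) = 2/(-22 - 1*(-11)) + X/X = 2/(-22 + 11) + 1 = 2/(-11) + 1 = 2*(-1/11) + 1 = -2/11 + 1 = 9/11)
((-3093 - 2516) - 489)/z(26) = ((-3093 - 2516) - 489)/(9/11) = (-5609 - 489)*(11/9) = -6098*11/9 = -67078/9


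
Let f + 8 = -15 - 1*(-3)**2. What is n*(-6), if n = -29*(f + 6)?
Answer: -4524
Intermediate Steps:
f = -32 (f = -8 + (-15 - 1*(-3)**2) = -8 + (-15 - 1*9) = -8 + (-15 - 9) = -8 - 24 = -32)
n = 754 (n = -29*(-32 + 6) = -29*(-26) = 754)
n*(-6) = 754*(-6) = -4524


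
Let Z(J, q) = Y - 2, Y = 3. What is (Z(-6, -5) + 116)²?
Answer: 13689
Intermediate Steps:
Z(J, q) = 1 (Z(J, q) = 3 - 2 = 1)
(Z(-6, -5) + 116)² = (1 + 116)² = 117² = 13689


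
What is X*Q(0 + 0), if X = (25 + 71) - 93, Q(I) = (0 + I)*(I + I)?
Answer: 0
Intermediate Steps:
Q(I) = 2*I² (Q(I) = I*(2*I) = 2*I²)
X = 3 (X = 96 - 93 = 3)
X*Q(0 + 0) = 3*(2*(0 + 0)²) = 3*(2*0²) = 3*(2*0) = 3*0 = 0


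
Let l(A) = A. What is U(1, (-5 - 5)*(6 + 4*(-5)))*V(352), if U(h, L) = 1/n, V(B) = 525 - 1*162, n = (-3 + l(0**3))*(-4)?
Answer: 121/4 ≈ 30.250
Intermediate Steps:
n = 12 (n = (-3 + 0**3)*(-4) = (-3 + 0)*(-4) = -3*(-4) = 12)
V(B) = 363 (V(B) = 525 - 162 = 363)
U(h, L) = 1/12
U(1, (-5 - 5)*(6 + 4*(-5)))*V(352) = (1/12)*363 = 121/4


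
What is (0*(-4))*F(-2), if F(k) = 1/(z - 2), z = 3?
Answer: 0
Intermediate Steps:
F(k) = 1 (F(k) = 1/(3 - 2) = 1/1 = 1)
(0*(-4))*F(-2) = (0*(-4))*1 = 0*1 = 0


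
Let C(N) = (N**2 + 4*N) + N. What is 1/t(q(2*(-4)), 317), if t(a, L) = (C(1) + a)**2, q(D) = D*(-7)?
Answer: 1/3844 ≈ 0.00026015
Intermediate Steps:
C(N) = N**2 + 5*N
q(D) = -7*D
t(a, L) = (6 + a)**2 (t(a, L) = (1*(5 + 1) + a)**2 = (1*6 + a)**2 = (6 + a)**2)
1/t(q(2*(-4)), 317) = 1/((6 - 14*(-4))**2) = 1/((6 - 7*(-8))**2) = 1/((6 + 56)**2) = 1/(62**2) = 1/3844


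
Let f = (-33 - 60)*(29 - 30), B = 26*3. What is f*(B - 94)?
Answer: -1488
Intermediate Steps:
B = 78
f = 93 (f = -93*(-1) = 93)
f*(B - 94) = 93*(78 - 94) = 93*(-16) = -1488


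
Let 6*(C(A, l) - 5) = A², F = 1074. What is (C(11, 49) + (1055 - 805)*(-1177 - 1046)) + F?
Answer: -3327905/6 ≈ -5.5465e+5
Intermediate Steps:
C(A, l) = 5 + A²/6
(C(11, 49) + (1055 - 805)*(-1177 - 1046)) + F = ((5 + (⅙)*11²) + (1055 - 805)*(-1177 - 1046)) + 1074 = ((5 + (⅙)*121) + 250*(-2223)) + 1074 = ((5 + 121/6) - 555750) + 1074 = (151/6 - 555750) + 1074 = -3334349/6 + 1074 = -3327905/6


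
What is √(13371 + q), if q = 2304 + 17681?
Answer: 2*√8339 ≈ 182.64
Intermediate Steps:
q = 19985
√(13371 + q) = √(13371 + 19985) = √33356 = 2*√8339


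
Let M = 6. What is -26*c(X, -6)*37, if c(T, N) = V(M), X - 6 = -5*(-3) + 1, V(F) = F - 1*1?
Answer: -4810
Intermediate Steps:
V(F) = -1 + F (V(F) = F - 1 = -1 + F)
X = 22 (X = 6 + (-5*(-3) + 1) = 6 + (15 + 1) = 6 + 16 = 22)
c(T, N) = 5 (c(T, N) = -1 + 6 = 5)
-26*c(X, -6)*37 = -26*5*37 = -130*37 = -4810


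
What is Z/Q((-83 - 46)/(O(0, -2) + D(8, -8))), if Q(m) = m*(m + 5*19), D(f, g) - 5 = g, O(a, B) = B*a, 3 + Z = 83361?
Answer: 13893/989 ≈ 14.048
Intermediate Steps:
Z = 83358 (Z = -3 + 83361 = 83358)
D(f, g) = 5 + g
Q(m) = m*(95 + m) (Q(m) = m*(m + 95) = m*(95 + m))
Z/Q((-83 - 46)/(O(0, -2) + D(8, -8))) = 83358/((((-83 - 46)/(-2*0 + (5 - 8)))*(95 + (-83 - 46)/(-2*0 + (5 - 8))))) = 83358/(((-129/(0 - 3))*(95 - 129/(0 - 3)))) = 83358/(((-129/(-3))*(95 - 129/(-3)))) = 83358/(((-129*(-⅓))*(95 - 129*(-⅓)))) = 83358/((43*(95 + 43))) = 83358/((43*138)) = 83358/5934 = 83358*(1/5934) = 13893/989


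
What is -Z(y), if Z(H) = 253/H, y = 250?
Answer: -253/250 ≈ -1.0120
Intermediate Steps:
-Z(y) = -253/250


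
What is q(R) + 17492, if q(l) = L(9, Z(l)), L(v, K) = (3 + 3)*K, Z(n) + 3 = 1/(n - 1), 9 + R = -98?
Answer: 314531/18 ≈ 17474.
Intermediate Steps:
R = -107 (R = -9 - 98 = -107)
Z(n) = -3 + 1/(-1 + n) (Z(n) = -3 + 1/(n - 1) = -3 + 1/(-1 + n))
L(v, K) = 6*K
q(l) = 6*(4 - 3*l)/(-1 + l) (q(l) = 6*((4 - 3*l)/(-1 + l)) = 6*(4 - 3*l)/(-1 + l))
q(R) + 17492 = 6*(4 - 3*(-107))/(-1 - 107) + 17492 = 6*(4 + 321)/(-108) + 17492 = 6*(-1/108)*325 + 17492 = -325/18 + 17492 = 314531/18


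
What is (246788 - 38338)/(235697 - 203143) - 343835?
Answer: -5596498070/16277 ≈ -3.4383e+5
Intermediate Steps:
(246788 - 38338)/(235697 - 203143) - 343835 = 208450/32554 - 343835 = 208450*(1/32554) - 343835 = 104225/16277 - 343835 = -5596498070/16277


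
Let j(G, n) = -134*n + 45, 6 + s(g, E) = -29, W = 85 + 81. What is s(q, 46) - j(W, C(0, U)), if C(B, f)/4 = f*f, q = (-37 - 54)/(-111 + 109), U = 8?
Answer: 34224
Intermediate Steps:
q = 91/2 (q = -91/(-2) = -91*(-1/2) = 91/2 ≈ 45.500)
C(B, f) = 4*f**2 (C(B, f) = 4*(f*f) = 4*f**2)
W = 166
s(g, E) = -35 (s(g, E) = -6 - 29 = -35)
j(G, n) = 45 - 134*n
s(q, 46) - j(W, C(0, U)) = -35 - (45 - 536*8**2) = -35 - (45 - 536*64) = -35 - (45 - 134*256) = -35 - (45 - 34304) = -35 - 1*(-34259) = -35 + 34259 = 34224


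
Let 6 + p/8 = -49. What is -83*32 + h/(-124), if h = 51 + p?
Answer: -328955/124 ≈ -2652.9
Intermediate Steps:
p = -440 (p = -48 + 8*(-49) = -48 - 392 = -440)
h = -389 (h = 51 - 440 = -389)
-83*32 + h/(-124) = -83*32 - 389/(-124) = -2656 - 389*(-1/124) = -2656 + 389/124 = -328955/124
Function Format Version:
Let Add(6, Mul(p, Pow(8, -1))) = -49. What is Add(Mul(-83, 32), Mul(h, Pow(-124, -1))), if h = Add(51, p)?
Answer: Rational(-328955, 124) ≈ -2652.9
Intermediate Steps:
p = -440 (p = Add(-48, Mul(8, -49)) = Add(-48, -392) = -440)
h = -389 (h = Add(51, -440) = -389)
Add(Mul(-83, 32), Mul(h, Pow(-124, -1))) = Add(Mul(-83, 32), Mul(-389, Pow(-124, -1))) = Add(-2656, Mul(-389, Rational(-1, 124))) = Add(-2656, Rational(389, 124)) = Rational(-328955, 124)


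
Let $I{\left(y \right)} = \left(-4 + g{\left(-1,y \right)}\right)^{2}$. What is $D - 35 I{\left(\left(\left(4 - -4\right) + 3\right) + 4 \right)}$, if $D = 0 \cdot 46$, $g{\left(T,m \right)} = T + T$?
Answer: $-1260$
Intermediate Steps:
$g{\left(T,m \right)} = 2 T$
$D = 0$
$I{\left(y \right)} = 36$ ($I{\left(y \right)} = \left(-4 + 2 \left(-1\right)\right)^{2} = \left(-4 - 2\right)^{2} = \left(-6\right)^{2} = 36$)
$D - 35 I{\left(\left(\left(4 - -4\right) + 3\right) + 4 \right)} = 0 - 1260 = -1260$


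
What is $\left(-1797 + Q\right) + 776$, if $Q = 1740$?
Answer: $719$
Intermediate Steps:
$\left(-1797 + Q\right) + 776 = \left(-1797 + 1740\right) + 776 = -57 + 776 = 719$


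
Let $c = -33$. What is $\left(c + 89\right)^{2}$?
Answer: $3136$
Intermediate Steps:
$\left(c + 89\right)^{2} = \left(-33 + 89\right)^{2} = 56^{2} = 3136$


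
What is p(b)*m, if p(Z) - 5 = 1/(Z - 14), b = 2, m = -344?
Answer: -5074/3 ≈ -1691.3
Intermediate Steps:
p(Z) = 5 + 1/(-14 + Z) (p(Z) = 5 + 1/(Z - 14) = 5 + 1/(-14 + Z))
p(b)*m = ((-69 + 5*2)/(-14 + 2))*(-344) = ((-69 + 10)/(-12))*(-344) = -1/12*(-59)*(-344) = (59/12)*(-344) = -5074/3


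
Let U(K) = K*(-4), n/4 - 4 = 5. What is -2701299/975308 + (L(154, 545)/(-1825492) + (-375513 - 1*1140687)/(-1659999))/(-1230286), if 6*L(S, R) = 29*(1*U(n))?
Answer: -14469628371337680939589/5224279327551819531524 ≈ -2.7697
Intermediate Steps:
n = 36 (n = 16 + 4*5 = 16 + 20 = 36)
U(K) = -4*K
L(S, R) = -696 (L(S, R) = (29*(1*(-4*36)))/6 = (29*(1*(-144)))/6 = (29*(-144))/6 = (⅙)*(-4176) = -696)
-2701299/975308 + (L(154, 545)/(-1825492) + (-375513 - 1*1140687)/(-1659999))/(-1230286) = -2701299/975308 + (-696/(-1825492) + (-375513 - 1*1140687)/(-1659999))/(-1230286) = -2701299*1/975308 + (-696*(-1/1825492) + (-375513 - 1140687)*(-1/1659999))*(-1/1230286) = -2701299/975308 + (6/15737 - 1516200*(-1/1659999))*(-1/1230286) = -2701299/975308 + (6/15737 + 505400/553333)*(-1/1230286) = -2701299/975308 + (7956799798/8707801421)*(-1/1230286) = -2701299/975308 - 3978399899/5356543089518203 = -14469628371337680939589/5224279327551819531524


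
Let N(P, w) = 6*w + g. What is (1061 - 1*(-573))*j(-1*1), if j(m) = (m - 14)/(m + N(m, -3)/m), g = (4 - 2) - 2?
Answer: -24510/17 ≈ -1441.8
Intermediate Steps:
g = 0 (g = 2 - 2 = 0)
N(P, w) = 6*w (N(P, w) = 6*w + 0 = 6*w)
j(m) = (-14 + m)/(m - 18/m) (j(m) = (m - 14)/(m + (6*(-3))/m) = (-14 + m)/(m - 18/m))
(1061 - 1*(-573))*j(-1*1) = (1061 - 1*(-573))*((-1*1)*(-14 - 1*1)/(-18 + (-1*1)**2)) = (1061 + 573)*(-(-14 - 1)/(-18 + (-1)**2)) = 1634*(-1*(-15)/(-18 + 1)) = 1634*(-1*(-15)/(-17)) = 1634*(-1*(-1/17)*(-15)) = 1634*(-15/17) = -24510/17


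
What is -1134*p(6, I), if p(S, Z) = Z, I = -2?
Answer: 2268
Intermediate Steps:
-1134*p(6, I) = -1134*(-2) = 2268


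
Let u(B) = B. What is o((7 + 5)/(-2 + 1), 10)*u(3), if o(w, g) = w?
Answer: -36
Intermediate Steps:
o((7 + 5)/(-2 + 1), 10)*u(3) = ((7 + 5)/(-2 + 1))*3 = (12/(-1))*3 = (12*(-1))*3 = -12*3 = -36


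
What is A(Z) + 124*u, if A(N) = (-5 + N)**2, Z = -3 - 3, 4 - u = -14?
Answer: 2353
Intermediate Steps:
u = 18 (u = 4 - 1*(-14) = 4 + 14 = 18)
Z = -6
A(Z) + 124*u = (-5 - 6)**2 + 124*18 = (-11)**2 + 2232 = 121 + 2232 = 2353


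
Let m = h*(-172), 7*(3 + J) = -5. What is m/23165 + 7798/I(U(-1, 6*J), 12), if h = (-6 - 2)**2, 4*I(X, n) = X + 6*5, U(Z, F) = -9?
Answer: 103190216/69495 ≈ 1484.9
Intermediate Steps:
J = -26/7 (J = -3 + (1/7)*(-5) = -3 - 5/7 = -26/7 ≈ -3.7143)
I(X, n) = 15/2 + X/4 (I(X, n) = (X + 6*5)/4 = (X + 30)/4 = (30 + X)/4 = 15/2 + X/4)
h = 64 (h = (-8)**2 = 64)
m = -11008 (m = 64*(-172) = -11008)
m/23165 + 7798/I(U(-1, 6*J), 12) = -11008/23165 + 7798/(15/2 + (1/4)*(-9)) = -11008*1/23165 + 7798/(15/2 - 9/4) = -11008/23165 + 7798/(21/4) = -11008/23165 + 7798*(4/21) = -11008/23165 + 4456/3 = 103190216/69495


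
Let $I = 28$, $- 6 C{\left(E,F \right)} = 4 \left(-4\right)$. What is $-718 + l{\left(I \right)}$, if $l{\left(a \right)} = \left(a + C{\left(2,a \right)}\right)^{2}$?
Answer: $\frac{2002}{9} \approx 222.44$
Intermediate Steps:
$C{\left(E,F \right)} = \frac{8}{3}$ ($C{\left(E,F \right)} = - \frac{4 \left(-4\right)}{6} = \left(- \frac{1}{6}\right) \left(-16\right) = \frac{8}{3}$)
$l{\left(a \right)} = \left(\frac{8}{3} + a\right)^{2}$ ($l{\left(a \right)} = \left(a + \frac{8}{3}\right)^{2} = \left(\frac{8}{3} + a\right)^{2}$)
$-718 + l{\left(I \right)} = -718 + \frac{\left(8 + 3 \cdot 28\right)^{2}}{9} = -718 + \frac{\left(8 + 84\right)^{2}}{9} = -718 + \frac{92^{2}}{9} = -718 + \frac{1}{9} \cdot 8464 = -718 + \frac{8464}{9} = \frac{2002}{9}$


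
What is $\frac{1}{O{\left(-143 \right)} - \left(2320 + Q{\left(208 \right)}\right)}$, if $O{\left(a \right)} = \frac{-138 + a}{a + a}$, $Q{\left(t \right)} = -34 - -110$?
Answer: $- \frac{286}{684975} \approx -0.00041753$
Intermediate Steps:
$Q{\left(t \right)} = 76$ ($Q{\left(t \right)} = -34 + 110 = 76$)
$O{\left(a \right)} = \frac{-138 + a}{2 a}$
$\frac{1}{O{\left(-143 \right)} - \left(2320 + Q{\left(208 \right)}\right)} = \frac{1}{\frac{-138 - 143}{2 \left(-143\right)} - 2396} = \frac{1}{\frac{1}{2} \left(- \frac{1}{143}\right) \left(-281\right) - 2396} = \frac{1}{\frac{281}{286} - 2396} = \frac{1}{- \frac{684975}{286}} = - \frac{286}{684975}$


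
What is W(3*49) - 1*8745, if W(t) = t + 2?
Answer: -8596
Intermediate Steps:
W(t) = 2 + t
W(3*49) - 1*8745 = (2 + 3*49) - 1*8745 = (2 + 147) - 8745 = 149 - 8745 = -8596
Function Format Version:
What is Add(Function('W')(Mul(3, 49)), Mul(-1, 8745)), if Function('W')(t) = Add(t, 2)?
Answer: -8596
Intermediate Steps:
Function('W')(t) = Add(2, t)
Add(Function('W')(Mul(3, 49)), Mul(-1, 8745)) = Add(Add(2, Mul(3, 49)), Mul(-1, 8745)) = Add(Add(2, 147), -8745) = Add(149, -8745) = -8596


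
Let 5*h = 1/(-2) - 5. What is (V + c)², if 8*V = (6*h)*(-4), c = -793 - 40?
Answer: 68840209/100 ≈ 6.8840e+5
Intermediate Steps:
h = -11/10 (h = (1/(-2) - 5)/5 = (-½ - 5)/5 = (⅕)*(-11/2) = -11/10 ≈ -1.1000)
c = -833
V = 33/10 (V = ((6*(-11/10))*(-4))/8 = (-33/5*(-4))/8 = (⅛)*(132/5) = 33/10 ≈ 3.3000)
(V + c)² = (33/10 - 833)² = (-8297/10)² = 68840209/100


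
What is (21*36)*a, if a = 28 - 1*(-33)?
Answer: 46116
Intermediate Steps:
a = 61 (a = 28 + 33 = 61)
(21*36)*a = (21*36)*61 = 756*61 = 46116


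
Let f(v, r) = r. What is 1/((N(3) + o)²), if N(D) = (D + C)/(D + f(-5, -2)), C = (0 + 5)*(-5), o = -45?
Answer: 1/4489 ≈ 0.00022277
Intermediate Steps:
C = -25 (C = 5*(-5) = -25)
N(D) = (-25 + D)/(-2 + D) (N(D) = (D - 25)/(D - 2) = (-25 + D)/(-2 + D))
1/((N(3) + o)²) = 1/(((-25 + 3)/(-2 + 3) - 45)²) = 1/((-22/1 - 45)²) = 1/((1*(-22) - 45)²) = 1/((-22 - 45)²) = 1/((-67)²) = 1/4489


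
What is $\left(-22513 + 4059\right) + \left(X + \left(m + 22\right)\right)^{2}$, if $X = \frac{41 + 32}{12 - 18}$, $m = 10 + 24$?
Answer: $- \frac{595175}{36} \approx -16533.0$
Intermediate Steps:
$m = 34$
$X = - \frac{73}{6}$ ($X = \frac{73}{-6} = 73 \left(- \frac{1}{6}\right) = - \frac{73}{6} \approx -12.167$)
$\left(-22513 + 4059\right) + \left(X + \left(m + 22\right)\right)^{2} = \left(-22513 + 4059\right) + \left(- \frac{73}{6} + \left(34 + 22\right)\right)^{2} = -18454 + \left(- \frac{73}{6} + 56\right)^{2} = -18454 + \left(\frac{263}{6}\right)^{2} = -18454 + \frac{69169}{36} = - \frac{595175}{36}$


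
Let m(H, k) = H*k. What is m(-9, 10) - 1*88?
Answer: -178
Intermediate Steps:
m(-9, 10) - 1*88 = -9*10 - 1*88 = -90 - 88 = -178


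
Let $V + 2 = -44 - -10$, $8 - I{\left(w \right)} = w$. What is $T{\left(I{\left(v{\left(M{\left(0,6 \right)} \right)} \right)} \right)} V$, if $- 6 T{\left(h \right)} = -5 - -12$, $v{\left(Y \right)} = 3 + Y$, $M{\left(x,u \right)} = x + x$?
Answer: $42$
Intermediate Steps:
$M{\left(x,u \right)} = 2 x$
$I{\left(w \right)} = 8 - w$
$T{\left(h \right)} = - \frac{7}{6}$ ($T{\left(h \right)} = - \frac{-5 - -12}{6} = - \frac{-5 + 12}{6} = \left(- \frac{1}{6}\right) 7 = - \frac{7}{6}$)
$V = -36$ ($V = -2 - 34 = -36$)
$T{\left(I{\left(v{\left(M{\left(0,6 \right)} \right)} \right)} \right)} V = \left(- \frac{7}{6}\right) \left(-36\right) = 42$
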